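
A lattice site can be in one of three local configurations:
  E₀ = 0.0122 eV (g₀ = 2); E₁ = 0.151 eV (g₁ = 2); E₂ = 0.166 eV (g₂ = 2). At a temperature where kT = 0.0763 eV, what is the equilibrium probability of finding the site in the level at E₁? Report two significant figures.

0.13

Eᵢ/kT = 0.1599, 1.979, 2.176.
Z = Σ gᵢe^(−Eᵢ/kT) = 2·e^(−0.1599) + 2·e^(−1.979) + 2·e^(−2.176) = 1.704 + 0.2764 + 0.2270 = 2.207.
P₁ = g₁ e^(−E₁/kT) / Z = 0.2764/2.207 = 0.13.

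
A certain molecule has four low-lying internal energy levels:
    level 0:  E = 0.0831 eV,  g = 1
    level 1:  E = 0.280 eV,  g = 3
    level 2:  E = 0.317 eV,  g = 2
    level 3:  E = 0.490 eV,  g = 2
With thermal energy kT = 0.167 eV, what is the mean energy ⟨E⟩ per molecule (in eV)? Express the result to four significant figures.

Eᵢ/kT = 0.497605, 1.67665, 1.89820, 2.93413.
Z = Σ gᵢe^(−Eᵢ/kT) = 1·e^(−0.497605) + 3·e^(−1.67665) + 2·e^(−1.89820) + 2·e^(−2.93413) = 0.607985 + 0.560998 + 0.299676 + 0.106354 = 1.57501.
⟨E⟩ = Σ Eᵢ gᵢe^(−Eᵢ/kT) / Z = (0.0831·0.607985 + 0.280·0.560998 + 0.317·0.299676 + 0.490·0.106354) / 1.57501 = 0.2252 eV.

0.2252 eV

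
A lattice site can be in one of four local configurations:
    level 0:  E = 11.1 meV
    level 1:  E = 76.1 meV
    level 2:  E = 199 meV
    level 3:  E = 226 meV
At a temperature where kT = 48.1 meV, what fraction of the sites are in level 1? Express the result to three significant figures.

Eᵢ/kT = 0.23077, 1.5821, 4.1372, 4.6985.
Z = Σ e^(−Eᵢ/kT) = e^(−0.23077) + e^(−1.5821) + e^(−4.1372) + e^(−4.6985) = 0.79392 + 0.20554 + 0.015967 + 0.0091089 = 1.0245.
P₁ = e^(−E₁/kT) / Z = 0.20554/1.0245 = 0.201.

0.201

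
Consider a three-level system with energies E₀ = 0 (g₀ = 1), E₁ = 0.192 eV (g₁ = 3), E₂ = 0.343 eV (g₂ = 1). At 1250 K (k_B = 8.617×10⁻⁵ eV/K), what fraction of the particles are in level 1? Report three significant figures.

0.326

k_BT = 8.617×10⁻⁵ × 1250 K = 0.10771 eV.
Eᵢ/kT = 0, 1.7826, 3.1845.
Z = Σ gᵢe^(−Eᵢ/kT) = 1·e^(−0) + 3·e^(−1.7826) + 1·e^(−3.1845) = 1.0000 + 0.50460 + 0.041399 = 1.5460.
P₁ = g₁ e^(−E₁/kT) / Z = 0.50460/1.5460 = 0.326.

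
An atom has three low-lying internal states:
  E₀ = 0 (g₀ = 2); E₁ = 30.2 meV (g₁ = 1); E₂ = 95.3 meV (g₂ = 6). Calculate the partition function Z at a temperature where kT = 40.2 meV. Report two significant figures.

Eᵢ/kT = 0, 0.7512, 2.371.
Z = Σ gᵢe^(−Eᵢ/kT) = 2·e^(−0) + 1·e^(−0.7512) + 6·e^(−2.371) = 2.000 + 0.4718 + 0.5603 = 3.032.

Z = 3.0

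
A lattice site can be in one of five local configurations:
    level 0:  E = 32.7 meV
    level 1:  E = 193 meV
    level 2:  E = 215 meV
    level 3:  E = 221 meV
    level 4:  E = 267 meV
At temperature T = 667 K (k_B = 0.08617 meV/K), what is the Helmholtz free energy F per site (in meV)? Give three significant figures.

24.3 meV

k_BT = 0.08617 × 667 K = 57.475 meV.
Eᵢ/kT = 0.56894, 3.3580, 3.7408, 3.8452, 4.6455.
Z = Σ e^(−Eᵢ/kT) = e^(−0.56894) + e^(−3.3580) + e^(−3.7408) + e^(−3.8452) + e^(−4.6455) = 0.56613 + 0.034805 + 0.023735 + 0.021382 + 0.0096047 = 0.65566.
F = −kT ln Z = −57.475 × ln(0.65566) = −57.475 × -0.42211 = 24.3 meV.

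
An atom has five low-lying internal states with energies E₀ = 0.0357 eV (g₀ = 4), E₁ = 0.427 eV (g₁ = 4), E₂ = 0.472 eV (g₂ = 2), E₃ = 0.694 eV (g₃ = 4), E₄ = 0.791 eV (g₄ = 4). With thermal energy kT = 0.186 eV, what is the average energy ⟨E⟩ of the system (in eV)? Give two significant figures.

Eᵢ/kT = 0.1919, 2.296, 2.538, 3.731, 4.253.
Z = Σ gᵢe^(−Eᵢ/kT) = 4·e^(−0.1919) + 4·e^(−2.296) + 2·e^(−2.538) + 4·e^(−3.731) + 4·e^(−4.253) = 3.302 + 0.4026 + 0.1580 + 0.09588 + 0.05689 = 4.015.
⟨E⟩ = Σ Eᵢ gᵢe^(−Eᵢ/kT) / Z = (0.0357·3.302 + 0.427·0.4026 + 0.472·0.1580 + 0.694·0.09588 + 0.791·0.05689) / 4.015 = 0.12 eV.

0.12 eV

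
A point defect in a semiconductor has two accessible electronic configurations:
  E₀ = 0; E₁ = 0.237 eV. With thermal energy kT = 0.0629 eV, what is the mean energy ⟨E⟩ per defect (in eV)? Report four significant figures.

0.005351 eV

Eᵢ/kT = 0, 3.76789.
Z = Σ e^(−Eᵢ/kT) = e^(−0) + e^(−3.76789) = 1.00000 + 0.0231008 = 1.02310.
⟨E⟩ = Σ Eᵢ e^(−Eᵢ/kT) / Z = (0·1.00000 + 0.237·0.0231008) / 1.02310 = 0.005351 eV.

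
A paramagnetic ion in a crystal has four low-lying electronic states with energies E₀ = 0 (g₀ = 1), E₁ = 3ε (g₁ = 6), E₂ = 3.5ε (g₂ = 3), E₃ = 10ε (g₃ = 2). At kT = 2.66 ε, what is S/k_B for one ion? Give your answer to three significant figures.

2.24

Eᵢ/kT = 0, 1.1278, 1.3158, 3.7594.
Z = Σ gᵢe^(−Eᵢ/kT) = 1·e^(−0) + 6·e^(−1.1278) + 3·e^(−1.3158) + 2·e^(−3.7594) = 1.0000 + 1.9425 + 0.80478 + 0.046595 = 3.7939.
⟨E⟩ = Σ EᵢPᵢ = 2.4013 ε.
S/k_B = ln Z + ⟨E⟩/kT = ln(3.7939) + 2.4013/2.66 = 1.3334 + 0.90274 = 2.24.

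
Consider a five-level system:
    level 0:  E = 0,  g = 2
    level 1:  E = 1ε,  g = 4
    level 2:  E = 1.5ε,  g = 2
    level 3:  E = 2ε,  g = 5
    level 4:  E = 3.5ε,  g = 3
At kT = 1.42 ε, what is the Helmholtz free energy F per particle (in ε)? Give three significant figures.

Eᵢ/kT = 0, 0.70423, 1.0563, 1.4085, 2.4648.
Z = Σ gᵢe^(−Eᵢ/kT) = 2·e^(−0) + 4·e^(−0.70423) + 2·e^(−1.0563) + 5·e^(−1.4085) + 3·e^(−2.4648) = 2.0000 + 1.9780 + 0.69548 + 1.2225 + 0.25508 = 6.1511.
F = −kT ln Z = −1.42 × ln(6.1511) = −1.42 × 1.8166 = -2.58 ε.

-2.58 ε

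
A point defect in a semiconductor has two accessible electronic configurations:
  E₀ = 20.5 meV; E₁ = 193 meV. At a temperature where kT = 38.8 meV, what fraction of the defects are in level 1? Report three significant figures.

Eᵢ/kT = 0.52835, 4.9742.
Z = Σ e^(−Eᵢ/kT) = e^(−0.52835) + e^(−4.9742) = 0.58958 + 0.0069140 = 0.59649.
P₁ = e^(−E₁/kT) / Z = 0.0069140/0.59649 = 0.0116.

0.0116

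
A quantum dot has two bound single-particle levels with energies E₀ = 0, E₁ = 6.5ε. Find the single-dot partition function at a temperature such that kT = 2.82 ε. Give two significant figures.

Eᵢ/kT = 0, 2.305.
Z = Σ e^(−Eᵢ/kT) = e^(−0) + e^(−2.305) = 1.000 + 0.09976 = 1.100.

Z = 1.1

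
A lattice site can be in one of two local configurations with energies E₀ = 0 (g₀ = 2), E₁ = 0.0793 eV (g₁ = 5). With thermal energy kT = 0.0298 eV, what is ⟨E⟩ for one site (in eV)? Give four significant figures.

Eᵢ/kT = 0, 2.66107.
Z = Σ gᵢe^(−Eᵢ/kT) = 2·e^(−0) + 5·e^(−2.66107) = 2.00000 + 0.349367 = 2.34937.
⟨E⟩ = Σ Eᵢ gᵢe^(−Eᵢ/kT) / Z = (0·2.00000 + 0.0793·0.349367) / 2.34937 = 0.01179 eV.

0.01179 eV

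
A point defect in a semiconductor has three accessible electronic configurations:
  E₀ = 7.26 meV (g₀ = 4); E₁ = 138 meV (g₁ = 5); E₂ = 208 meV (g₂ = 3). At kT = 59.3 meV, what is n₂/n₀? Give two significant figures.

0.025

n₂/n₀ = (g₂/g₀) exp[−(E₂−E₀)/kT] = (3/4) × exp(−(200.74 meV)/(59.3 meV)) = (3/4) × exp(-3.385) = 0.025.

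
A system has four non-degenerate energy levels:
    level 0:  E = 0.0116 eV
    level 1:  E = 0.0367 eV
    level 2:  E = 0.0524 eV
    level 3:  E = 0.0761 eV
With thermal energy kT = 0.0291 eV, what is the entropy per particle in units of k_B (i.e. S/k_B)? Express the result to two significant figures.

Eᵢ/kT = 0.3986, 1.261, 1.801, 2.615.
Z = Σ e^(−Eᵢ/kT) = e^(−0.3986) + e^(−1.261) + e^(−1.801) + e^(−2.615) = 0.6713 + 0.2834 + 0.1651 + 0.07317 = 1.193.
⟨E⟩ = Σ EᵢPᵢ = 0.02716 eV.
S/k_B = ln Z + ⟨E⟩/kT = ln(1.193) + 0.02716/0.0291 = 0.1765 + 0.9333 = 1.1.

1.1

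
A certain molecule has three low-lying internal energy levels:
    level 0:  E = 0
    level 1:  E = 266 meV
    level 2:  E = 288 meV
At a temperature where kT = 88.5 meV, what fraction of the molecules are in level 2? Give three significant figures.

0.0355

Eᵢ/kT = 0, 3.0056, 3.2542.
Z = Σ e^(−Eᵢ/kT) = e^(−0) + e^(−3.0056) + e^(−3.2542) = 1.0000 + 0.049509 + 0.038612 = 1.0881.
P₂ = e^(−E₂/kT) / Z = 0.038612/1.0881 = 0.0355.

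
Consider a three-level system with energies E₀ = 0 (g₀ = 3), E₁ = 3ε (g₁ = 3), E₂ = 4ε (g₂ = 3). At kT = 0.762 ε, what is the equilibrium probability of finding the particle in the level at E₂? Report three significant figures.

0.00512

Eᵢ/kT = 0, 3.9370, 5.2493.
Z = Σ gᵢe^(−Eᵢ/kT) = 3·e^(−0) + 3·e^(−3.9370) + 3·e^(−5.2493) = 3.0000 + 0.058520 + 0.015754 = 3.0743.
P₂ = g₂ e^(−E₂/kT) / Z = 0.015754/3.0743 = 0.00512.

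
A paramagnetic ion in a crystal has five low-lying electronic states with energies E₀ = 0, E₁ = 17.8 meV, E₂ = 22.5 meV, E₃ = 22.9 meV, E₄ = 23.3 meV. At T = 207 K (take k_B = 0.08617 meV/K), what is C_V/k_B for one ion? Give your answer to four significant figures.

k_BT = 0.08617 × 207 K = 17.8372 meV.
Eᵢ/kT = 0, 0.997914, 1.26141, 1.28383, 1.30626.
Z = Σ e^(−Eᵢ/kT) = e^(−0) + e^(−0.997914) + e^(−1.26141) + e^(−1.28383) + e^(−1.30626) = 1.00000 + 0.368648 + 0.283254 + 0.276974 + 0.270831 = 2.19971.
⟨E⟩ = 11.6325 meV, ⟨E²⟩ = 251.160 meV².
C_V/k_B = (⟨E²⟩ − ⟨E⟩²)/(kT)² = (251.160 − 135.315)/318.166 = 0.3641.

0.3641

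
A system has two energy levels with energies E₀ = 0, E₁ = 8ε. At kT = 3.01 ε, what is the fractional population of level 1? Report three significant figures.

Eᵢ/kT = 0, 2.6578.
Z = Σ e^(−Eᵢ/kT) = e^(−0) + e^(−2.6578) = 1.0000 + 0.070102 = 1.0701.
P₁ = e^(−E₁/kT) / Z = 0.070102/1.0701 = 0.0655.

0.0655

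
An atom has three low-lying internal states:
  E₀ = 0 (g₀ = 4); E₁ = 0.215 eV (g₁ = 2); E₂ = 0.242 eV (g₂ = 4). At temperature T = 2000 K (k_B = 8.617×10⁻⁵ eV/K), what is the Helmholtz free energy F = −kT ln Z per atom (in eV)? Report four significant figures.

-0.2956 eV

k_BT = 8.617×10⁻⁵ × 2000 K = 0.172340 eV.
Eᵢ/kT = 0, 1.24753, 1.40420.
Z = Σ gᵢe^(−Eᵢ/kT) = 4·e^(−0) + 2·e^(−1.24753) + 4·e^(−1.40420) = 4.00000 + 0.574427 + 0.982254 = 5.55668.
F = −kT ln Z = −0.172340 × ln(5.55668) = −0.172340 × 1.71500 = -0.2956 eV.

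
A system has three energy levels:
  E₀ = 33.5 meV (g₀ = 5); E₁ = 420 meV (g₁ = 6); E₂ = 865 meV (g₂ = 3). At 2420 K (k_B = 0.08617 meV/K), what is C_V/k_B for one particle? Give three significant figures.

0.579

k_BT = 0.08617 × 2420 K = 208.53 meV.
Eᵢ/kT = 0.16065, 2.0141, 4.1481.
Z = Σ gᵢe^(−Eᵢ/kT) = 5·e^(−0.16065) + 6·e^(−2.0141) + 3·e^(−4.1481) = 4.2580 + 0.80064 + 0.047383 = 5.1060.
⟨E⟩ = 101.82 meV, ⟨E²⟩ = 35539 meV².
C_V/k_B = (⟨E²⟩ − ⟨E⟩²)/(kT)² = (35539 − 10367)/43485 = 0.579.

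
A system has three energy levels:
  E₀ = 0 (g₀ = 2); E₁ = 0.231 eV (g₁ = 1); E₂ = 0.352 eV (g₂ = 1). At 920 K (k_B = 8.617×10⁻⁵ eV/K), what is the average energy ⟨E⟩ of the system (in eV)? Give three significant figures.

k_BT = 8.617×10⁻⁵ × 920 K = 0.079276 eV.
Eᵢ/kT = 0, 2.9139, 4.4402.
Z = Σ gᵢe^(−Eᵢ/kT) = 2·e^(−0) + 1·e^(−2.9139) + 1·e^(−4.4402) = 2.0000 + 0.054264 + 0.011794 = 2.0661.
⟨E⟩ = Σ Eᵢ gᵢe^(−Eᵢ/kT) / Z = (0·2.0000 + 0.231·0.054264 + 0.352·0.011794) / 2.0661 = 0.00808 eV.

0.00808 eV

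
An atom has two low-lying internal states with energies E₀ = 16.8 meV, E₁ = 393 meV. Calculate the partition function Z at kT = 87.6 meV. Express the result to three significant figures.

Eᵢ/kT = 0.19178, 4.4863.
Z = Σ e^(−Eᵢ/kT) = e^(−0.19178) + e^(−4.4863) = 0.82549 + 0.011262 = 0.83675.

Z = 0.837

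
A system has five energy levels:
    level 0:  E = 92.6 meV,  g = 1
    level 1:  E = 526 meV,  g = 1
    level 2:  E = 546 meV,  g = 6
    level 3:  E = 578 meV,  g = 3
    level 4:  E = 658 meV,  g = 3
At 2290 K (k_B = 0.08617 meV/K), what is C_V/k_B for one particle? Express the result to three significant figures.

k_BT = 0.08617 × 2290 K = 197.33 meV.
Eᵢ/kT = 0.46926, 2.6656, 2.7669, 2.9291, 3.3345.
Z = Σ gᵢe^(−Eᵢ/kT) = 1·e^(−0.46926) + 1·e^(−2.6656) + 6·e^(−2.7669) + 3·e^(−2.9291) + 3·e^(−3.3345) = 0.62546 + 0.069558 + 0.37714 + 0.16034 + 0.10690 = 1.3394.
⟨E⟩ = 346.01 meV, ⟨E²⟩ = 176860 meV².
C_V/k_B = (⟨E²⟩ − ⟨E⟩²)/(kT)² = (176860 − 119720)/38939 = 1.47.

1.47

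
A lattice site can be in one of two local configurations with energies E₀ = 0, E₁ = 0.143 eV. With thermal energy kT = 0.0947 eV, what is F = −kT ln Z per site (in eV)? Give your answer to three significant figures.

-0.0189 eV

Eᵢ/kT = 0, 1.5100.
Z = Σ e^(−Eᵢ/kT) = e^(−0) + e^(−1.5100) = 1.0000 + 0.22091 = 1.2209.
F = −kT ln Z = −0.0947 × ln(1.2209) = −0.0947 × 0.19959 = -0.0189 eV.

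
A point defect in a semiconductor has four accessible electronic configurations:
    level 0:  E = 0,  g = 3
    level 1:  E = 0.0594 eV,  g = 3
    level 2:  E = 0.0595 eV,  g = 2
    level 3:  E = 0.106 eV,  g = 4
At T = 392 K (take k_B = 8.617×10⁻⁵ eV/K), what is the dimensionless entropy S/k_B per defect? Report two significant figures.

k_BT = 8.617×10⁻⁵ × 392 K = 0.03378 eV.
Eᵢ/kT = 0, 1.758, 1.761, 3.138.
Z = Σ gᵢe^(−Eᵢ/kT) = 3·e^(−0) + 3·e^(−1.758) + 2·e^(−1.761) + 4·e^(−3.138) = 3.000 + 0.5172 + 0.3437 + 0.1735 = 4.034.
⟨E⟩ = Σ EᵢPᵢ = 0.01724 eV.
S/k_B = ln Z + ⟨E⟩/kT = ln(4.034) + 0.01724/0.03378 = 1.395 + 0.5104 = 1.9.

1.9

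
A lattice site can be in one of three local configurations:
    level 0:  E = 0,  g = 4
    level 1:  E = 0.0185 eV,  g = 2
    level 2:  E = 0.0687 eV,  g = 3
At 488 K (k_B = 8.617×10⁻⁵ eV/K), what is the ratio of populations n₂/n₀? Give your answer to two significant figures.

0.15

k_BT = 8.617×10⁻⁵ × 488 K = 0.04205 eV.
n₂/n₀ = (g₂/g₀) exp[−(E₂−E₀)/kT] = (3/4) × exp(−(0.0687 eV)/(0.04205 eV)) = (3/4) × exp(-1.634) = 0.15.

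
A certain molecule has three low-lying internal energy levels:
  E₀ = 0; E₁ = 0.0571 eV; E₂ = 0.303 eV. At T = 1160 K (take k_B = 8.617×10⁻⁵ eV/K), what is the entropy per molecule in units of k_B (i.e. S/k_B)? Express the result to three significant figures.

0.769

k_BT = 8.617×10⁻⁵ × 1160 K = 0.099957 eV.
Eᵢ/kT = 0, 0.57125, 3.0313.
Z = Σ e^(−Eᵢ/kT) = e^(−0) + e^(−0.57125) + e^(−3.0313) = 1.0000 + 0.56482 + 0.048253 = 1.6131.
⟨E⟩ = Σ EᵢPᵢ = 0.029057 eV.
S/k_B = ln Z + ⟨E⟩/kT = ln(1.6131) + 0.029057/0.099957 = 0.47816 + 0.29069 = 0.769.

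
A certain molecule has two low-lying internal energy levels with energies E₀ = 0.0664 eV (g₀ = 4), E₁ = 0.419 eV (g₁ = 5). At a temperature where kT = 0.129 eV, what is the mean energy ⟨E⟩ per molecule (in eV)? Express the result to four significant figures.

0.09290 eV

Eᵢ/kT = 0.514729, 3.24806.
Z = Σ gᵢe^(−Eᵢ/kT) = 4·e^(−0.514729) + 5·e^(−3.24806) = 2.39065 + 0.194248 = 2.58490.
⟨E⟩ = Σ Eᵢ gᵢe^(−Eᵢ/kT) / Z = (0.0664·2.39065 + 0.419·0.194248) / 2.58490 = 0.09290 eV.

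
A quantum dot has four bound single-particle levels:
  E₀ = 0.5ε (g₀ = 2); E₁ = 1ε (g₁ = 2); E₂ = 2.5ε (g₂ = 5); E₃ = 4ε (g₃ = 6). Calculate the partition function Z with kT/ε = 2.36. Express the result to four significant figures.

Eᵢ/kT = 0.211864, 0.423729, 1.05932, 1.69492.
Z = Σ gᵢe^(−Eᵢ/kT) = 2·e^(−0.211864) + 2·e^(−0.423729) + 5·e^(−1.05932) + 6·e^(−1.69492) = 1.61815 + 1.30920 + 1.73346 + 1.10168 = 5.76249.

Z = 5.762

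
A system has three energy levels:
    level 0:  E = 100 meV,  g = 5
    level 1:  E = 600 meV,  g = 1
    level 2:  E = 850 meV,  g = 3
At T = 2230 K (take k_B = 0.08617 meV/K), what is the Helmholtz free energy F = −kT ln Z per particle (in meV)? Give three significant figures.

-214 meV

k_BT = 0.08617 × 2230 K = 192.16 meV.
Eᵢ/kT = 0.52040, 3.1224, 4.4234.
Z = Σ gᵢe^(−Eᵢ/kT) = 5·e^(−0.52040) + 1·e^(−3.1224) + 3·e^(−4.4234) = 2.9714 + 0.044051 + 0.035980 = 3.0514.
F = −kT ln Z = −192.16 × ln(3.0514) = −192.16 × 1.1156 = -214 meV.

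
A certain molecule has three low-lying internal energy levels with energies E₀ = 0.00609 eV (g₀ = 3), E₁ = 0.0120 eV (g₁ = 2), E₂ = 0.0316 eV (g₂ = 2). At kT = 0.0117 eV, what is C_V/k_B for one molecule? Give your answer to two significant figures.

Eᵢ/kT = 0.5205, 1.026, 2.701.
Z = Σ gᵢe^(−Eᵢ/kT) = 3·e^(−0.5205) + 2·e^(−1.026) + 2·e^(−2.701) = 1.783 + 0.7169 + 0.1343 = 2.634.
⟨E⟩ = 0.009000 eV, ⟨E²⟩ = 0.0001152 eV².
C_V/k_B = (⟨E²⟩ − ⟨E⟩²)/(kT)² = (0.0001152 − 0.00008100)/0.0001369 = 0.25.

0.25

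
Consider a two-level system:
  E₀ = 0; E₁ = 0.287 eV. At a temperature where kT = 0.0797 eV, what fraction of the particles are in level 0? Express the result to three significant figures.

Eᵢ/kT = 0, 3.6010.
Z = Σ e^(−Eᵢ/kT) = e^(−0) + e^(−3.6010) = 1.0000 + 0.027296 = 1.0273.
P₀ = e^(−E₀/kT) / Z = 1.0000/1.0273 = 0.973.

0.973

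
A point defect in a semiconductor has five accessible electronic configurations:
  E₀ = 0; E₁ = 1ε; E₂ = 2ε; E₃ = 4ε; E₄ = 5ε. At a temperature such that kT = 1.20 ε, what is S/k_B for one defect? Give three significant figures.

1.03

Eᵢ/kT = 0, 0.83333, 1.6667, 3.3333, 4.1667.
Z = Σ e^(−Eᵢ/kT) = e^(−0) + e^(−0.83333) + e^(−1.6667) + e^(−3.3333) + e^(−4.1667) = 1.0000 + 0.43460 + 0.18887 + 0.035675 + 0.015503 = 1.6746.
⟨E⟩ = Σ EᵢPᵢ = 0.61660 ε.
S/k_B = ln Z + ⟨E⟩/kT = ln(1.6746) + 0.61660/1.20 = 0.51557 + 0.51383 = 1.03.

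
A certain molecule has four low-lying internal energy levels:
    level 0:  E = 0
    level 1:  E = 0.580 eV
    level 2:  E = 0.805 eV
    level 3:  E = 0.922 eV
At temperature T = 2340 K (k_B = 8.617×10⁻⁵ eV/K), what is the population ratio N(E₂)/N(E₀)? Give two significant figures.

0.018

k_BT = 8.617×10⁻⁵ × 2340 K = 0.2016 eV.
n₂/n₀ = exp[−(E₂−E₀)/kT] = exp(−(0.805 eV)/(0.2016 eV)) = exp(-3.993) = 0.018.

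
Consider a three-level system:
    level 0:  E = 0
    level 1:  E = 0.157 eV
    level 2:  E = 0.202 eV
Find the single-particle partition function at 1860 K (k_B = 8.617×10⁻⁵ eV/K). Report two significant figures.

Z = 1.7

k_BT = 8.617×10⁻⁵ × 1860 K = 0.1603 eV.
Eᵢ/kT = 0, 0.9794, 1.260.
Z = Σ e^(−Eᵢ/kT) = e^(−0) + e^(−0.9794) + e^(−1.260) = 1.000 + 0.3755 + 0.2837 = 1.659.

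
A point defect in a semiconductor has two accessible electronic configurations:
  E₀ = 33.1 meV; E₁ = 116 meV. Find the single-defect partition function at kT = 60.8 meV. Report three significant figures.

Eᵢ/kT = 0.54441, 1.9079.
Z = Σ e^(−Eᵢ/kT) = e^(−0.54441) + e^(−1.9079) = 0.58018 + 0.14839 = 0.72857.

Z = 0.729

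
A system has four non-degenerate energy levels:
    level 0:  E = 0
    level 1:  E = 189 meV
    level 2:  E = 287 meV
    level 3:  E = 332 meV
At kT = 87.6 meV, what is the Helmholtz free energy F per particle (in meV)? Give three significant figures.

Eᵢ/kT = 0, 2.1575, 3.2763, 3.7900.
Z = Σ e^(−Eᵢ/kT) = e^(−0) + e^(−2.1575) + e^(−3.2763) + e^(−3.7900) = 1.0000 + 0.11561 + 0.037768 + 0.022596 = 1.1760.
F = −kT ln Z = −87.6 × ln(1.1760) = −87.6 × 0.16212 = -14.2 meV.

-14.2 meV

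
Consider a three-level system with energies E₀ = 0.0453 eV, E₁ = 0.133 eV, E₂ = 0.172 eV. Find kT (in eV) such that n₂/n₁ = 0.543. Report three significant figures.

0.0639 eV

n₂/n₁ = exp[−(E₂−E₁)/kT] = 0.543.
⇒ (E₂−E₁)/kT = ln(1/0.543) = ln(1.8416) = 0.61063.
kT = 0.039 eV / 0.61063 = 0.0639 eV.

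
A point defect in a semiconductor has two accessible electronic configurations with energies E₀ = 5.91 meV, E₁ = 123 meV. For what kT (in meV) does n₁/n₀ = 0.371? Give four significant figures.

n₁/n₀ = exp[−(E₁−E₀)/kT] = 0.371.
⇒ (E₁−E₀)/kT = ln(1/0.371) = ln(2.69542) = 0.991554.
kT = 117.09 meV / 0.991554 = 118.1 meV.

118.1 meV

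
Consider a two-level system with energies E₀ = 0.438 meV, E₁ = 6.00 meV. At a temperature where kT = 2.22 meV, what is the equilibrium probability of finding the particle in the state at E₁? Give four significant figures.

0.07548

Eᵢ/kT = 0.197297, 2.70270.
Z = Σ e^(−Eᵢ/kT) = e^(−0.197297) + e^(−2.70270) = 0.820947 + 0.0670243 = 0.887971.
P₁ = e^(−E₁/kT) / Z = 0.0670243/0.887971 = 0.07548.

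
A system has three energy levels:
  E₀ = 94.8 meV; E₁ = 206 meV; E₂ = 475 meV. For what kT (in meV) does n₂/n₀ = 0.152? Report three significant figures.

n₂/n₀ = exp[−(E₂−E₀)/kT] = 0.152.
⇒ (E₂−E₀)/kT = ln(1/0.152) = ln(6.5789) = 1.8839.
kT = 380.2 meV / 1.8839 = 202 meV.

202 meV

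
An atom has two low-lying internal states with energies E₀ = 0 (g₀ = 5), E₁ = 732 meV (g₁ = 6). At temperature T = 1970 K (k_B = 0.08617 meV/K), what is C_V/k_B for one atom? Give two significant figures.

0.29

k_BT = 0.08617 × 1970 K = 169.8 meV.
Eᵢ/kT = 0, 4.311.
Z = Σ gᵢe^(−Eᵢ/kT) = 5·e^(−0) + 6·e^(−4.311) = 5.000 + 0.08052 = 5.081.
⟨E⟩ = 11.60 meV, ⟨E²⟩ = 8491 meV².
C_V/k_B = (⟨E²⟩ − ⟨E⟩²)/(kT)² = (8491 − 134.6)/28830 = 0.29.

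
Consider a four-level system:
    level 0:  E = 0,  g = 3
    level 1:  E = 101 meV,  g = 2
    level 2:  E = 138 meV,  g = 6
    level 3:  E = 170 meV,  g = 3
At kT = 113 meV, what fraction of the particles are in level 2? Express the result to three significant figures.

0.283

Eᵢ/kT = 0, 0.89381, 1.2212, 1.5044.
Z = Σ gᵢe^(−Eᵢ/kT) = 3·e^(−0) + 2·e^(−0.89381) + 6·e^(−1.2212) + 3·e^(−1.5044) = 3.0000 + 0.81819 + 1.7693 + 0.66645 = 6.2539.
P₂ = g₂ e^(−E₂/kT) / Z = 1.7693/6.2539 = 0.283.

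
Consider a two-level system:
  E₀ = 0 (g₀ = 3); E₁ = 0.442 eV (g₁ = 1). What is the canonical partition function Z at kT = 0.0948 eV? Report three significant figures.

Eᵢ/kT = 0, 4.6624.
Z = Σ gᵢe^(−Eᵢ/kT) = 3·e^(−0) + 1·e^(−4.6624) = 3.0000 + 0.0094438 = 3.0094.

Z = 3.01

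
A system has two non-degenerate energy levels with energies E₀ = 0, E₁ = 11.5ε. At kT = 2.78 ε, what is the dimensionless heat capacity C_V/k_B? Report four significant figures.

Eᵢ/kT = 0, 4.13669.
Z = Σ e^(−Eᵢ/kT) = e^(−0) + e^(−4.13669) = 1.00000 + 0.0159756 = 1.01598.
⟨E⟩ = 0.180830 ε, ⟨E²⟩ = 2.07954 ε².
C_V/k_B = (⟨E²⟩ − ⟨E⟩²)/(kT)² = (2.07954 − 0.0326995)/7.72840 = 0.2648.

0.2648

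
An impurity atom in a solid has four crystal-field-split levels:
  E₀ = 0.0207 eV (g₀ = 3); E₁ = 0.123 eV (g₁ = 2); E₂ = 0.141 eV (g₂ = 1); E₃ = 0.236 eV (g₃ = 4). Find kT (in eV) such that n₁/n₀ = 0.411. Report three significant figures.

0.211 eV

n₁/n₀ = (g₁/g₀) exp[−(E₁−E₀)/kT] = 0.411.
⇒ (E₁−E₀)/kT = ln((2/3)/0.411) = ln(1.6221) = 0.48372.
kT = 0.1023 eV / 0.48372 = 0.211 eV.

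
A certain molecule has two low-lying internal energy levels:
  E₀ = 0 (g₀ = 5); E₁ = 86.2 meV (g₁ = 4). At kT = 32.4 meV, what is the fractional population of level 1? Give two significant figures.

0.053

Eᵢ/kT = 0, 2.660.
Z = Σ gᵢe^(−Eᵢ/kT) = 5·e^(−0) + 4·e^(−2.660) = 5.000 + 0.2798 = 5.280.
P₁ = g₁ e^(−E₁/kT) / Z = 0.2798/5.280 = 0.053.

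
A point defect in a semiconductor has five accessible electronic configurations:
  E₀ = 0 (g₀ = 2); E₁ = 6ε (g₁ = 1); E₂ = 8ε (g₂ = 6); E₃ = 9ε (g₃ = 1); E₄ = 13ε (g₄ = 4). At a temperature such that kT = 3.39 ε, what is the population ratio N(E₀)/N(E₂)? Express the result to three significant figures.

3.53

n₀/n₂ = (g₀/g₂) exp[−(E₀−E₂)/kT] = (2/6) × exp(−(-8ε)/(3.39ε)) = (2/6) × exp(2.3599) = 3.53.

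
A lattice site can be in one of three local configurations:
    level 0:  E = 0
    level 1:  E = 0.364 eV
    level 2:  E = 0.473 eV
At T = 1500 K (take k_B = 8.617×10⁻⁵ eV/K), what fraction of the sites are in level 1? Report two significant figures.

0.055

k_BT = 8.617×10⁻⁵ × 1500 K = 0.1293 eV.
Eᵢ/kT = 0, 2.815, 3.658.
Z = Σ e^(−Eᵢ/kT) = e^(−0) + e^(−2.815) + e^(−3.658) = 1.000 + 0.05990 + 0.02578 = 1.086.
P₁ = e^(−E₁/kT) / Z = 0.05990/1.086 = 0.055.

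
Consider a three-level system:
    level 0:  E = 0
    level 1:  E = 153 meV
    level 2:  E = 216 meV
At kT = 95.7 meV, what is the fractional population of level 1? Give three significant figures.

Eᵢ/kT = 0, 1.5987, 2.2571.
Z = Σ e^(−Eᵢ/kT) = e^(−0) + e^(−1.5987) + e^(−2.2571) = 1.0000 + 0.20216 + 0.10465 = 1.3068.
P₁ = e^(−E₁/kT) / Z = 0.20216/1.3068 = 0.155.

0.155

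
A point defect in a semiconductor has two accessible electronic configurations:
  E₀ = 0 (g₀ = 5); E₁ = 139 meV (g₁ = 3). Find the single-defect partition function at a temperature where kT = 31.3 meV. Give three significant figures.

Eᵢ/kT = 0, 4.4409.
Z = Σ gᵢe^(−Eᵢ/kT) = 5·e^(−0) + 3·e^(−4.4409) = 5.0000 + 0.035356 = 5.0354.

Z = 5.04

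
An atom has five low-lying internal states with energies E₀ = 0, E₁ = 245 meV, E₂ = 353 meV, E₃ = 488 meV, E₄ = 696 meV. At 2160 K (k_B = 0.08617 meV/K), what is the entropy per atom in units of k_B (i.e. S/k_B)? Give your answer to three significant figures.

1.02

k_BT = 0.08617 × 2160 K = 186.13 meV.
Eᵢ/kT = 0, 1.3163, 1.8965, 2.6218, 3.7393.
Z = Σ e^(−Eᵢ/kT) = e^(−0) + e^(−1.3163) + e^(−1.8965) + e^(−2.6218) + e^(−3.7393) = 1.0000 + 0.26813 + 0.15009 + 0.072672 + 0.023771 = 1.5147.
⟨E⟩ = Σ EᵢPᵢ = 112.68 meV.
S/k_B = ln Z + ⟨E⟩/kT = ln(1.5147) + 112.68/186.13 = 0.41522 + 0.60538 = 1.02.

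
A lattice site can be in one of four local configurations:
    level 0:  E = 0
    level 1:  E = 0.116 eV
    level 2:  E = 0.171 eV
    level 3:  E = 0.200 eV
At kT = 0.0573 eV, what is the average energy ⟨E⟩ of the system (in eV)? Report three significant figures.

0.0248 eV

Eᵢ/kT = 0, 2.0244, 2.9843, 3.4904.
Z = Σ e^(−Eᵢ/kT) = e^(−0) + e^(−2.0244) + e^(−2.9843) + e^(−3.4904) = 1.0000 + 0.13207 + 0.050575 + 0.030489 = 1.2131.
⟨E⟩ = Σ Eᵢ e^(−Eᵢ/kT) / Z = (0·1.0000 + 0.116·0.13207 + 0.171·0.050575 + 0.200·0.030489) / 1.2131 = 0.0248 eV.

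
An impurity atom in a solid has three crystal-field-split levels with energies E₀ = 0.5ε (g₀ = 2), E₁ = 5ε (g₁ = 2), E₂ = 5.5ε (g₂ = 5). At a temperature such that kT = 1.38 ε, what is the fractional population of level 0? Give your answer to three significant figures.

0.905

Eᵢ/kT = 0.36232, 3.6232, 3.9855.
Z = Σ gᵢe^(−Eᵢ/kT) = 2·e^(−0.36232) + 2·e^(−3.6232) + 5·e^(−3.9855) = 1.3921 + 0.053394 + 0.092916 = 1.5384.
P₀ = g₀ e^(−E₀/kT) / Z = 1.3921/1.5384 = 0.905.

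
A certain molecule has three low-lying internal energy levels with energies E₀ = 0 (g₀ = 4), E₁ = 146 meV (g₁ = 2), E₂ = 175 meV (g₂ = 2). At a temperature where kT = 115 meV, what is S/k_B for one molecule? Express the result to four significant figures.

Eᵢ/kT = 0, 1.26957, 1.52174.
Z = Σ gᵢe^(−Eᵢ/kT) = 4·e^(−0) + 2·e^(−1.26957) + 2·e^(−1.52174) = 4.00000 + 0.561905 + 0.436663 = 4.99857.
⟨E⟩ = Σ EᵢPᵢ = 31.6999 meV.
S/k_B = ln Z + ⟨E⟩/kT = ln(4.99857) + 31.6999/115 = 1.60915 + 0.275651 = 1.885.

1.885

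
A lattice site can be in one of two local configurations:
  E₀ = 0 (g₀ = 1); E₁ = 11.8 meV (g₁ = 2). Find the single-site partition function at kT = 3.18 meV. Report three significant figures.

Eᵢ/kT = 0, 3.7107.
Z = Σ gᵢe^(−Eᵢ/kT) = 1·e^(−0) + 2·e^(−3.7107) = 1.0000 + 0.048921 = 1.0489.

Z = 1.05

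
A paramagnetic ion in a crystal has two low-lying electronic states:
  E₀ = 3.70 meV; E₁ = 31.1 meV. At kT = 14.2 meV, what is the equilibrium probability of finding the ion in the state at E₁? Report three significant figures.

0.127

Eᵢ/kT = 0.26056, 2.1901.
Z = Σ e^(−Eᵢ/kT) = e^(−0.26056) + e^(−2.1901) = 0.77062 + 0.11191 = 0.88253.
P₁ = e^(−E₁/kT) / Z = 0.11191/0.88253 = 0.127.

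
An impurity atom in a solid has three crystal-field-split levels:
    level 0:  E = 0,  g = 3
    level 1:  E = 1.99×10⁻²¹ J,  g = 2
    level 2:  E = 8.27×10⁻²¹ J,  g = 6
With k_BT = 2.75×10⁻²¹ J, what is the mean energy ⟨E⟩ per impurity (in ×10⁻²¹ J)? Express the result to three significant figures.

1.03 ×10⁻²¹ J

Eᵢ/kT = 0, 0.72364, 3.0073.
Z = Σ gᵢe^(−Eᵢ/kT) = 3·e^(−0) + 2·e^(−0.72364) + 6·e^(−3.0073) = 3.0000 + 0.96997 + 0.29655 = 4.2665.
⟨E⟩ = Σ Eᵢ gᵢe^(−Eᵢ/kT) / Z = (0·3.0000 + 1.99·0.96997 + 8.27·0.29655) / 4.2665 = 1.03 ×10⁻²¹ J.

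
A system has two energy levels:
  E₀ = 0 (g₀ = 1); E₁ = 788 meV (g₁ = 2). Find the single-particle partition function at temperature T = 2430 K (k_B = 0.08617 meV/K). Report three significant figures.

k_BT = 0.08617 × 2430 K = 209.39 meV.
Eᵢ/kT = 0, 3.7633.
Z = Σ gᵢe^(−Eᵢ/kT) = 1·e^(−0) + 2·e^(−3.7633) = 1.0000 + 0.046414 = 1.0464.

Z = 1.05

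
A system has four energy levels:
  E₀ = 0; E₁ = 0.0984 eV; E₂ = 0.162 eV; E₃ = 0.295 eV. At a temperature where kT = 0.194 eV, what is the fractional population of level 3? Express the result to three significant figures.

0.0969

Eᵢ/kT = 0, 0.50722, 0.83505, 1.5206.
Z = Σ e^(−Eᵢ/kT) = e^(−0) + e^(−0.50722) + e^(−0.83505) + e^(−1.5206) = 1.0000 + 0.60217 + 0.43385 + 0.21858 = 2.2546.
P₃ = e^(−E₃/kT) / Z = 0.21858/2.2546 = 0.0969.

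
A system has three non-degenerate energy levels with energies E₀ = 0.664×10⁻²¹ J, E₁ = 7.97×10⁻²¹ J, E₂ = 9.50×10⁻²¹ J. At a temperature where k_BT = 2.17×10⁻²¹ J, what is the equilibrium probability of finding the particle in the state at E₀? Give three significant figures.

0.951

Eᵢ/kT = 0.30599, 3.6728, 4.3779.
Z = Σ e^(−Eᵢ/kT) = e^(−0.30599) + e^(−3.6728) + e^(−4.3779) = 0.73639 + 0.025405 + 0.012552 = 0.77435.
P₀ = e^(−E₀/kT) / Z = 0.73639/0.77435 = 0.951.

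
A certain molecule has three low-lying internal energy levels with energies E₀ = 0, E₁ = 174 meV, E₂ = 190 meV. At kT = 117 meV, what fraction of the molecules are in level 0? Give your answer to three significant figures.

Eᵢ/kT = 0, 1.4872, 1.6239.
Z = Σ e^(−Eᵢ/kT) = e^(−0) + e^(−1.4872) + e^(−1.6239) = 1.0000 + 0.22600 + 0.19713 = 1.4231.
P₀ = e^(−E₀/kT) / Z = 1.0000/1.4231 = 0.703.

0.703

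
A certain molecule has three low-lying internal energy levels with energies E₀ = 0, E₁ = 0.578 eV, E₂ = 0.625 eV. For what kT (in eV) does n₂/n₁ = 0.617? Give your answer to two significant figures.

0.097 eV

n₂/n₁ = exp[−(E₂−E₁)/kT] = 0.617.
⇒ (E₂−E₁)/kT = ln(1/0.617) = ln(1.621) = 0.4830.
kT = 0.047 eV / 0.4830 = 0.097 eV.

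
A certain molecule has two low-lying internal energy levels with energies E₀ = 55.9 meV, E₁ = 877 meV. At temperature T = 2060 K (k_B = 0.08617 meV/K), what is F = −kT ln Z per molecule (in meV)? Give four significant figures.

54.17 meV

k_BT = 0.08617 × 2060 K = 177.510 meV.
Eᵢ/kT = 0.314912, 4.94057.
Z = Σ e^(−Eᵢ/kT) = e^(−0.314912) + e^(−4.94057) = 0.729853 + 0.00715052 = 0.737004.
F = −kT ln Z = −177.510 × ln(0.737004) = −177.510 × -0.305162 = 54.17 meV.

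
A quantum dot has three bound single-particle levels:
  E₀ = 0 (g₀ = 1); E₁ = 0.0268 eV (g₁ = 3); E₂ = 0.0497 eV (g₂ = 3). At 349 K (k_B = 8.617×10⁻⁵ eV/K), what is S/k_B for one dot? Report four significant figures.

1.761

k_BT = 8.617×10⁻⁵ × 349 K = 0.0300733 eV.
Eᵢ/kT = 0, 0.891156, 1.65263.
Z = Σ gᵢe^(−Eᵢ/kT) = 1·e^(−0) + 3·e^(−0.891156) + 3·e^(−1.65263) = 1.00000 + 1.23054 + 0.574636 = 2.80518.
⟨E⟩ = Σ EᵢPᵢ = 0.0219372 eV.
S/k_B = ln Z + ⟨E⟩/kT = ln(2.80518) + 0.0219372/0.0300733 = 1.03147 + 0.729458 = 1.761.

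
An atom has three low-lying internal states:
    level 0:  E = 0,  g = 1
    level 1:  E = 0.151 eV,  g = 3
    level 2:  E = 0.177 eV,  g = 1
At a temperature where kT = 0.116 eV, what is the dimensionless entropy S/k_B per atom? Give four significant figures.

Eᵢ/kT = 0, 1.30172, 1.52586.
Z = Σ gᵢe^(−Eᵢ/kT) = 1·e^(−0) + 3·e^(−1.30172) + 1·e^(−1.52586) = 1.00000 + 0.816190 + 0.217434 = 2.03362.
⟨E⟩ = Σ EᵢPᵢ = 0.0795284 eV.
S/k_B = ln Z + ⟨E⟩/kT = ln(2.03362) + 0.0795284/0.116 = 0.709817 + 0.685590 = 1.395.

1.395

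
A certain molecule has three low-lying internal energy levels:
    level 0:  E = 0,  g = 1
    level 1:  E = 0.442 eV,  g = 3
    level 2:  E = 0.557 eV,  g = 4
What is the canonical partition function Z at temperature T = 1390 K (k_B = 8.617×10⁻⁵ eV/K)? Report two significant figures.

k_BT = 8.617×10⁻⁵ × 1390 K = 0.1198 eV.
Eᵢ/kT = 0, 3.689, 4.649.
Z = Σ gᵢe^(−Eᵢ/kT) = 1·e^(−0) + 3·e^(−3.689) + 4·e^(−4.649) = 1.000 + 0.07499 + 0.03828 = 1.113.

Z = 1.1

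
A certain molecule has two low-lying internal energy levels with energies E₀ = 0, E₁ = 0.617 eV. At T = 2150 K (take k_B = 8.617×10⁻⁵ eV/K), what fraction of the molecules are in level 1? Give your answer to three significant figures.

k_BT = 8.617×10⁻⁵ × 2150 K = 0.18527 eV.
Eᵢ/kT = 0, 3.3303.
Z = Σ e^(−Eᵢ/kT) = e^(−0) + e^(−3.3303) = 1.0000 + 0.035782 = 1.0358.
P₁ = e^(−E₁/kT) / Z = 0.035782/1.0358 = 0.0345.

0.0345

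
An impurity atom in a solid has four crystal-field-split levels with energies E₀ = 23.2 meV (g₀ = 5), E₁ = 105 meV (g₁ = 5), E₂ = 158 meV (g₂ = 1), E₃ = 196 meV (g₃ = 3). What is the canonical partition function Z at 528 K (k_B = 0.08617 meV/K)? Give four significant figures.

Z = 3.572

k_BT = 0.08617 × 528 K = 45.4978 meV.
Eᵢ/kT = 0.509915, 2.30780, 3.47270, 4.30790.
Z = Σ gᵢe^(−Eᵢ/kT) = 5·e^(−0.509915) + 5·e^(−2.30780) + 1·e^(−3.47270) + 3·e^(−4.30790) = 3.00273 + 0.497399 + 0.0310331 + 0.0403854 = 3.57155.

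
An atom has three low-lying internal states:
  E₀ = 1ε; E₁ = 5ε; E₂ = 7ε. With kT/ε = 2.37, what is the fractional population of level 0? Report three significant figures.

Eᵢ/kT = 0.42194, 2.1097, 2.9536.
Z = Σ e^(−Eᵢ/kT) = e^(−0.42194) + e^(−2.1097) + e^(−2.9536) = 0.65577 + 0.12127 + 0.052152 = 0.82919.
P₀ = e^(−E₀/kT) / Z = 0.65577/0.82919 = 0.791.

0.791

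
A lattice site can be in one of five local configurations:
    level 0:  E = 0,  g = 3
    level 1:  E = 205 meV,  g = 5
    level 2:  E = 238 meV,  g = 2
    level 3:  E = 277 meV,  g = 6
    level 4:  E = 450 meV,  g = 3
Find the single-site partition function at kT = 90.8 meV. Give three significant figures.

Eᵢ/kT = 0, 2.2577, 2.6211, 3.0507, 4.9559.
Z = Σ gᵢe^(−Eᵢ/kT) = 3·e^(−0) + 5·e^(−2.2577) + 2·e^(−2.6211) + 6·e^(−3.0507) + 3·e^(−4.9559) = 3.0000 + 0.52295 + 0.14545 + 0.28395 + 0.021125 = 3.9735.

Z = 3.97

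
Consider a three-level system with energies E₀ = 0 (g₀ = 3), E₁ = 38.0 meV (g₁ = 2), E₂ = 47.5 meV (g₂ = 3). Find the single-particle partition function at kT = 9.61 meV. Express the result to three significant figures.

Z = 3.06

Eᵢ/kT = 0, 3.9542, 4.9428.
Z = Σ gᵢe^(−Eᵢ/kT) = 3·e^(−0) + 2·e^(−3.9542) + 3·e^(−4.9428) = 3.0000 + 0.038348 + 0.021404 = 3.0598.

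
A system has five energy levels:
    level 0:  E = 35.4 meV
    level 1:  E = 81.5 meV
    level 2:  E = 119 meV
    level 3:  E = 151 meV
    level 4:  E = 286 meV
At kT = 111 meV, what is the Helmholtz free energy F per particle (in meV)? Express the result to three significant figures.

-70.2 meV

Eᵢ/kT = 0.31892, 0.73423, 1.0721, 1.3604, 2.5766.
Z = Σ e^(−Eᵢ/kT) = e^(−0.31892) + e^(−0.73423) + e^(−1.0721) + e^(−1.3604) + e^(−2.5766) = 0.72693 + 0.47987 + 0.34229 + 0.25656 + 0.076032 = 1.8817.
F = −kT ln Z = −111 × ln(1.8817) = −111 × 0.63218 = -70.2 meV.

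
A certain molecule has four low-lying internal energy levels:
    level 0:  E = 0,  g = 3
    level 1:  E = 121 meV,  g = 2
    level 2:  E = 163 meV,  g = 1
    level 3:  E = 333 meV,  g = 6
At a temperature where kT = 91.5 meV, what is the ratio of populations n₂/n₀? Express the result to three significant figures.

0.0561

n₂/n₀ = (g₂/g₀) exp[−(E₂−E₀)/kT] = (1/3) × exp(−(163 meV)/(91.5 meV)) = (1/3) × exp(-1.7814) = 0.0561.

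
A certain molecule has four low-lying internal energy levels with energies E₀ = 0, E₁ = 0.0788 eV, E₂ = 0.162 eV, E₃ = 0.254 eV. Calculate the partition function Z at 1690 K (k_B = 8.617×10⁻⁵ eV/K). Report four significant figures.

k_BT = 8.617×10⁻⁵ × 1690 K = 0.145627 eV.
Eᵢ/kT = 0, 0.541108, 1.11243, 1.74418.
Z = Σ e^(−Eᵢ/kT) = e^(−0) + e^(−0.541108) + e^(−1.11243) + e^(−1.74418) = 1.00000 + 0.582103 + 0.328759 + 0.174788 = 2.08565.

Z = 2.086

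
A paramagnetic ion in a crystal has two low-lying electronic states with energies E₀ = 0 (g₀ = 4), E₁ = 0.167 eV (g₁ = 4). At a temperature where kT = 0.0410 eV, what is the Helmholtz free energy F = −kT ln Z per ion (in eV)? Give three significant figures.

Eᵢ/kT = 0, 4.0732.
Z = Σ gᵢe^(−Eᵢ/kT) = 4·e^(−0) + 4·e^(−4.0732) = 4.0000 + 0.068091 = 4.0681.
F = −kT ln Z = −0.0410 × ln(4.0681) = −0.0410 × 1.4032 = -0.0575 eV.

-0.0575 eV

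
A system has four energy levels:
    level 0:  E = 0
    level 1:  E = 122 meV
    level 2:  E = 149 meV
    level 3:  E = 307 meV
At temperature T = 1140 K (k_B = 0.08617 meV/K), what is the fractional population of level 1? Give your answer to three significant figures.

0.186

k_BT = 0.08617 × 1140 K = 98.234 meV.
Eᵢ/kT = 0, 1.2419, 1.5168, 3.1252.
Z = Σ e^(−Eᵢ/kT) = e^(−0) + e^(−1.2419) + e^(−1.5168) + e^(−3.1252) = 1.0000 + 0.28883 + 0.21941 + 0.043928 = 1.5522.
P₁ = e^(−E₁/kT) / Z = 0.28883/1.5522 = 0.186.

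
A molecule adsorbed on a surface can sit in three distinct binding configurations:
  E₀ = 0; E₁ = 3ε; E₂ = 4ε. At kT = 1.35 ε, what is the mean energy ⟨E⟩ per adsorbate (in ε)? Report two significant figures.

0.46 ε

Eᵢ/kT = 0, 2.222, 2.963.
Z = Σ e^(−Eᵢ/kT) = e^(−0) + e^(−2.222) + e^(−2.963) = 1.000 + 0.1084 + 0.05166 = 1.160.
⟨E⟩ = Σ Eᵢ e^(−Eᵢ/kT) / Z = (0·1.000 + 3·0.1084 + 4·0.05166) / 1.160 = 0.46 ε.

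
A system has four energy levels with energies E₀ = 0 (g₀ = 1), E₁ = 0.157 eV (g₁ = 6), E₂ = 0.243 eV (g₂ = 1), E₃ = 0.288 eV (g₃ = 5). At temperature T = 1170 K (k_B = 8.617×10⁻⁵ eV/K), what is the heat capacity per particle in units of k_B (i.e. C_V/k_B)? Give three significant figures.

0.951

k_BT = 8.617×10⁻⁵ × 1170 K = 0.10082 eV.
Eᵢ/kT = 0, 1.5572, 2.4102, 2.8566.
Z = Σ gᵢe^(−Eᵢ/kT) = 1·e^(−0) + 6·e^(−1.5572) + 1·e^(−2.4102) + 5·e^(−2.8566) = 1.0000 + 1.2644 + 0.089797 + 0.28732 = 2.6415.
⟨E⟩ = 0.11474 eV, ⟨E²⟩ = 0.022828 eV².
C_V/k_B = (⟨E²⟩ − ⟨E⟩²)/(kT)² = (0.022828 − 0.013165)/0.010165 = 0.951.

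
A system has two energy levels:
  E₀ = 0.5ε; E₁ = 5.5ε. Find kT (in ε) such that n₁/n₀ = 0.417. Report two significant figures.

5.7 ε

n₁/n₀ = exp[−(E₁−E₀)/kT] = 0.417.
⇒ (E₁−E₀)/kT = ln(1/0.417) = ln(2.398) = 0.8746.
kT = 5.0ε / 0.8746 = 5.7 ε.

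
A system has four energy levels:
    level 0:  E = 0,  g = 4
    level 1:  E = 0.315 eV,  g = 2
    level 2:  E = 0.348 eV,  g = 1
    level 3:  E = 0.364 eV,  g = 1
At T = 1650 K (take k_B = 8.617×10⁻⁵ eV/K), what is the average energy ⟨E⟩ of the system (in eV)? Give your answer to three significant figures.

k_BT = 8.617×10⁻⁵ × 1650 K = 0.14218 eV.
Eᵢ/kT = 0, 2.2155, 2.4476, 2.5601.
Z = Σ gᵢe^(−Eᵢ/kT) = 4·e^(−0) + 2·e^(−2.2155) + 1·e^(−2.4476) + 1·e^(−2.5601) = 4.0000 + 0.21820 + 0.086501 + 0.077297 = 4.3820.
⟨E⟩ = Σ Eᵢ gᵢe^(−Eᵢ/kT) / Z = (0·4.0000 + 0.315·0.21820 + 0.348·0.086501 + 0.364·0.077297) / 4.3820 = 0.0290 eV.

0.0290 eV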